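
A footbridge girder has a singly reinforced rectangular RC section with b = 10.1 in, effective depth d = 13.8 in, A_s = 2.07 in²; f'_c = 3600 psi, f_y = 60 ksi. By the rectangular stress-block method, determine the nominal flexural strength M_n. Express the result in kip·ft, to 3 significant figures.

T = A_s f_y = 2.07 × 60 = 124.2 kips.
a = T/(0.85 f'_c b) = 124.2/(0.85 × 3.6 × 10.1) = 4.019 in.
M_n = T(d − a/2) = 124.2 × (13.8 − 2.0095) = 1464.4 kip·in = 1464.4/12 = 122.03 kip·ft.

M_n ≈ 122 kip·ft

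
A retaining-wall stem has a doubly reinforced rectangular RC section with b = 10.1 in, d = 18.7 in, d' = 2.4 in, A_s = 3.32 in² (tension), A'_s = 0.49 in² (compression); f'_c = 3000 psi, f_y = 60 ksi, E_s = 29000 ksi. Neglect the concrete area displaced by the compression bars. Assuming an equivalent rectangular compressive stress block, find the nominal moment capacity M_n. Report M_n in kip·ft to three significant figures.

Assume both steels yield.
a = (A_s − A'_s) f_y/(0.85 f'_c b) = (3.32 − 0.49) × 60/(0.85 × 3 × 10.1) = 6.593 in.
c = a/β₁ = 6.593/0.85 = 7.756 in; ε'_s = 0.003(c − d')/c = 0.0021 ≥ ε_y = 0.0021, so the compression steel yields.
M_n = (A_s − A'_s) f_y (d − a/2) + A'_s f_y (d − d') = 169.8 × (18.7 − 3.2965) + 29.4 × (18.7 − 2.4) = 2615.5 + 479.2 = 3094.7 kip·in = 3094.7/12 = 257.89 kip·ft.

M_n ≈ 258 kip·ft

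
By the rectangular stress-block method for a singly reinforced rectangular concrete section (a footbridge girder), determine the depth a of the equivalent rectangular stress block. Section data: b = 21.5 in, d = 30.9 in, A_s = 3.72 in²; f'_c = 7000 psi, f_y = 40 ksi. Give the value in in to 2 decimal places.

a ≈ 1.16 in

T = A_s f_y = 3.72 × 40 = 148.8 kips.
a = T/(0.85 f'_c b) = 148.8/(0.85 × 7 × 21.5) = 1.16 in.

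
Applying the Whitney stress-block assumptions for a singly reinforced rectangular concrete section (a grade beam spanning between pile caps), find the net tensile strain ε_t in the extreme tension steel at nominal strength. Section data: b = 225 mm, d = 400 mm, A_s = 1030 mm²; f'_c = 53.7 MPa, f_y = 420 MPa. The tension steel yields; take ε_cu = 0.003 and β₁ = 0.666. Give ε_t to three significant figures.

a = A_s f_y/(0.85 f'_c b) = 42.12 mm.
β₁ = 0.666, so c = a/β₁ = 42.12/0.666 = 63.24 mm.
From the linear strain diagram with ε_cu = 0.003: ε_t = 0.003 (d − c)/c = 0.003 × (400 − 63.24)/63.24 = 0.0160.
Since ε_t ≥ 0.005, the section is tension-controlled.

ε_t ≈ 0.0160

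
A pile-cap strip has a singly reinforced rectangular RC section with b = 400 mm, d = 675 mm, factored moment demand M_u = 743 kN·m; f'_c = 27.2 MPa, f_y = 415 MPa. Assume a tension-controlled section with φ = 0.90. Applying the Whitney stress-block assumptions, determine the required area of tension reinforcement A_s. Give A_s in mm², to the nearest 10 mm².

M_n = M_u/φ = 743/0.90 = 825.556 kN·m.
With M_n = 0.85 f'_c a b (d − a/2), solve the quadratic for a:
a = d − √(d² − 2M_n/(0.85 f'_c b)) = 675 − √(675² − 2 × 825.556×10⁶/(0.85 × 27.2 × 400)) = 148.61 mm.
A_s = 0.85 f'_c a b / f_y = 0.85 × 27.2 × 148.61 × 400 / 415 = 3311.7 mm².

A_s ≈ 3310 mm²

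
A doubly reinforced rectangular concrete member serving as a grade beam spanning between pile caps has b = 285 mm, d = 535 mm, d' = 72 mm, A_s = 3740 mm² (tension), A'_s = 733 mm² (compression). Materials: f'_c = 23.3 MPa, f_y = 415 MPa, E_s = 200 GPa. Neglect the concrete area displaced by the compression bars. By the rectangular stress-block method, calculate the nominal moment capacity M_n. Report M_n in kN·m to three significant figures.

Assume both tension and compression steel yield.
Net tension couple steel: A_s − A'_s = 3007 mm².
a = (A_s − A'_s) f_y / (0.85 f'_c b) = 1247905/(0.85 × 23.3 × 285) = 221.09 mm.
c = a/β₁ = 221.09/0.85 = 260.11 mm; ε'_s = 0.003(c − d')/c = 0.0022 ≥ f_y/E_s = 0.0021, so compression steel does yield.
M_n = (A_s − A'_s) f_y (d − a/2) + A'_s f_y (d − d') = [1247905 × (535 − 110.545) + 304195 × (535 − 72)] × 10⁻⁶ = 529.68 + 140.84 = 670.52 kN·m.

M_n ≈ 671 kN·m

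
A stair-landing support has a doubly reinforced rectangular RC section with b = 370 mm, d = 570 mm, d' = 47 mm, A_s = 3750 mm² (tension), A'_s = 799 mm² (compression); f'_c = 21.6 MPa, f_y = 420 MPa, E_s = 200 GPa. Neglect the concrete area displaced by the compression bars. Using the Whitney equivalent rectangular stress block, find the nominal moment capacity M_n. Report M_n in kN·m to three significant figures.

Assume both tension and compression steel yield.
Net tension couple steel: A_s − A'_s = 2951 mm².
a = (A_s − A'_s) f_y / (0.85 f'_c b) = 1239420/(0.85 × 21.6 × 370) = 182.45 mm.
c = a/β₁ = 182.45/0.85 = 214.65 mm; ε'_s = 0.003(c − d')/c = 0.0023 ≥ f_y/E_s = 0.0021, so compression steel does yield.
M_n = (A_s − A'_s) f_y (d − a/2) + A'_s f_y (d − d') = [1239420 × (570 − 91.225) + 335580 × (570 − 47)] × 10⁻⁶ = 593.40 + 175.51 = 768.91 kN·m.

M_n ≈ 769 kN·m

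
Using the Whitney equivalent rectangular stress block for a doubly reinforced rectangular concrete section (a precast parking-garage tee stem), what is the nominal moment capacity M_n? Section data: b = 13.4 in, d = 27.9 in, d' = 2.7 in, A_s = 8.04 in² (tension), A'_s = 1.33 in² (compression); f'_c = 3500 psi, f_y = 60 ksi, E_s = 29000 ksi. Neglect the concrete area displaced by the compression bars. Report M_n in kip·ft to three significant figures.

Assume both steels yield.
a = (A_s − A'_s) f_y/(0.85 f'_c b) = (8.04 − 1.33) × 60/(0.85 × 3.5 × 13.4) = 10.099 in.
c = a/β₁ = 10.099/0.85 = 11.881 in; ε'_s = 0.003(c − d')/c = 0.0023 ≥ ε_y = 0.0021, so the compression steel yields.
M_n = (A_s − A'_s) f_y (d − a/2) + A'_s f_y (d − d') = 402.6 × (27.9 − 5.0495) + 79.8 × (27.9 − 2.7) = 9199.6 + 2011.0 = 11210.6 kip·in = 11210.6/12 = 934.22 kip·ft.

M_n ≈ 934 kip·ft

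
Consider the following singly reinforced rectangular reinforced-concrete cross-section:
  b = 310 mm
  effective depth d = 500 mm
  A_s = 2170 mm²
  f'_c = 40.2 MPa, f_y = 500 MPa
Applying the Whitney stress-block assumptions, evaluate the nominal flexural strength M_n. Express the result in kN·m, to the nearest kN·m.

T = A_s f_y = 2170 × 500 = 1085000 N = 1085 kN.
From C = T: a = T/(0.85 f'_c b) = 1085000/(0.85 × 40.2 × 310) = 102.43 mm.
M_n = T(d − a/2) = 1085 kN × (500 − 51.215) mm = 486.93 kN·m.

M_n ≈ 487 kN·m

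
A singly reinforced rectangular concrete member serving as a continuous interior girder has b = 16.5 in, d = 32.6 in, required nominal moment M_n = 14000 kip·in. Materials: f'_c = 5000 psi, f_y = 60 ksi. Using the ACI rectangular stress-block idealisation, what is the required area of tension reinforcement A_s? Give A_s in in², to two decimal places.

From M_n = 0.85 f'_c a b (d − a/2):
a = d − √(d² − 2M_n/(0.85 f'_c b)) = 32.6 − √(32.6² − 2 × 14000/(0.85 × 5 × 16.5)) = 6.842 in.
A_s = 0.85 f'_c a b / f_y = 0.85 × 5 × 6.842 × 16.5 / 60 = 7.997 in².

A_s ≈ 8.00 in²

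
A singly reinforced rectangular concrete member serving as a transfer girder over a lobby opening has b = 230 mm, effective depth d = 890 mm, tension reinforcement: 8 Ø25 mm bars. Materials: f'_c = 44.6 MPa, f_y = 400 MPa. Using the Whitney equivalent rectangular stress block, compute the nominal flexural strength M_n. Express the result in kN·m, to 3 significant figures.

M_n ≈ 1260 kN·m

A_s = 8 × 491 = 3928 mm².
T = A_s f_y = 3928 × 400 = 1571200 N = 1571.2 kN.
From C = T: a = T/(0.85 f'_c b) = 1571200/(0.85 × 44.6 × 230) = 180.20 mm.
M_n = T(d − a/2) = 1571.2 kN × (890 − 90.1) mm = 1256.80 kN·m.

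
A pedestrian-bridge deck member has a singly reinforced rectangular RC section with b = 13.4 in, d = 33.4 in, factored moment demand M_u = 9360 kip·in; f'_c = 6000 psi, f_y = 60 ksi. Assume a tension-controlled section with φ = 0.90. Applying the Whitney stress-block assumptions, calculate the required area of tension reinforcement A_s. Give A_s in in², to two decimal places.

A_s ≈ 5.60 in²

M_n = M_u/φ = 9360/0.90 = 10400 kip·in.
From M_n = 0.85 f'_c a b (d − a/2):
a = d − √(d² − 2M_n/(0.85 f'_c b)) = 33.4 − √(33.4² − 2 × 10400/(0.85 × 6 × 13.4)) = 4.918 in.
A_s = 0.85 f'_c a b / f_y = 0.85 × 6 × 4.918 × 13.4 / 60 = 5.602 in².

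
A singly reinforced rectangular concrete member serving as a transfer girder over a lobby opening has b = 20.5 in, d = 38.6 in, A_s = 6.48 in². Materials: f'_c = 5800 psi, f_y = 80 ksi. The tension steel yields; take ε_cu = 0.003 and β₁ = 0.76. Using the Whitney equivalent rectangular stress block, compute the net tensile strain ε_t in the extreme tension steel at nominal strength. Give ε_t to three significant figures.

a = A_s f_y/(0.85 f'_c b) = 5.129 in.
β₁ = 0.76, so c = a/β₁ = 5.129/0.76 = 6.749 in.
From the linear strain diagram with ε_cu = 0.003: ε_t = 0.003 (d − c)/c = 0.003 × (38.6 − 6.749)/6.749 = 0.0142.
Since ε_t ≥ 0.005, the section is tension-controlled.

ε_t ≈ 0.0142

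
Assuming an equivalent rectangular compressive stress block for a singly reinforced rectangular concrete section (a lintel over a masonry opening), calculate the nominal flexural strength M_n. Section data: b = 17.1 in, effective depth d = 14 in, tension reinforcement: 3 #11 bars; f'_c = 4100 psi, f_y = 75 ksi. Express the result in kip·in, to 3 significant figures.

M_n ≈ 3880 kip·in

A_s = 3 × 1.56 = 4.68 in².
T = A_s f_y = 4.68 × 75 = 351 kips.
a = T/(0.85 f'_c b) = 351/(0.85 × 4.1 × 17.1) = 5.890 in.
M_n = T(d − a/2) = 351 × (14 − 2.945) = 3880.3 kip·in.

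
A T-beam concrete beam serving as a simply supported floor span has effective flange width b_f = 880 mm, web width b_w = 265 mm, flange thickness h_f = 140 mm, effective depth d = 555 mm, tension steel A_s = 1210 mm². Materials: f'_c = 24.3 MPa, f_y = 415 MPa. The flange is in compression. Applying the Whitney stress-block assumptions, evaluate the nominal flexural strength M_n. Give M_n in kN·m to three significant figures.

M_n ≈ 272 kN·m

Tension: T = A_s f_y = 1210 × 415 = 502150 N.
Try a within the flange: a = T/(0.85 f'_c b_f) = 502150/(0.85 × 24.3 × 880) = 27.63 mm.
Since a = 27.63 ≤ h_f = 140 mm, the stress block lies entirely in the flange; analyse as a rectangular beam of width b_f.
M_n = T(d − a/2) = 502150 × (555 − 13.815) = 271.76 × 10⁶ N·mm.
M_n = 271.76 kN·m.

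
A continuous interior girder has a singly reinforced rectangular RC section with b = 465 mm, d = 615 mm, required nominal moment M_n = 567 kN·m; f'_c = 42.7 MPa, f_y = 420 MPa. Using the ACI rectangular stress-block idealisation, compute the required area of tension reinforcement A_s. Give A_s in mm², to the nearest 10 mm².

With M_n = 0.85 f'_c a b (d − a/2), solve the quadratic for a:
a = d − √(d² − 2M_n/(0.85 f'_c b)) = 615 − √(615² − 2 × 567×10⁶/(0.85 × 42.7 × 465)) = 57.30 mm.
A_s = 0.85 f'_c a b / f_y = 0.85 × 42.7 × 57.30 × 465 / 420 = 2302.5 mm².

A_s ≈ 2300 mm²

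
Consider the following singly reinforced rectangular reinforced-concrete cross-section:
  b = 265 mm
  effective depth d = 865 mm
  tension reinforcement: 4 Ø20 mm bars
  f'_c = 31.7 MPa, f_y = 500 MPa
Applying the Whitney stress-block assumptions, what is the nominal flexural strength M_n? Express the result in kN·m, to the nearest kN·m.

M_n ≈ 516 kN·m

A_s = 4 × 314 = 1256 mm².
T = A_s f_y = 1256 × 500 = 628000 N = 628 kN.
From C = T: a = T/(0.85 f'_c b) = 628000/(0.85 × 31.7 × 265) = 87.95 mm.
M_n = T(d − a/2) = 628 kN × (865 − 43.975) mm = 515.60 kN·m.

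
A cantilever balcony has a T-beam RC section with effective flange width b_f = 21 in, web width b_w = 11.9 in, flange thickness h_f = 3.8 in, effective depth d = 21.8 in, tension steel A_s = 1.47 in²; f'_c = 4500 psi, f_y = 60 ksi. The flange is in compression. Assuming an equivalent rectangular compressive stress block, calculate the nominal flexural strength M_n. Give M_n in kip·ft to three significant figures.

M_n ≈ 156 kip·ft

Tension: T = A_s f_y = 1.47 × 60 = 88.2 kips.
Try a within the flange: a = T/(0.85 f'_c b_f) = 88.2/(0.85 × 4.5 × 21) = 1.098 in.
Since a = 1.098 ≤ h_f = 3.8 in, the stress block lies entirely in the flange; analyse as a rectangular beam of width b_f.
M_n = T(d − a/2) = 88.2 × (21.8 − 0.549) = 1874.3 kip·in.
M_n = 1874.3/12 = 156.19 kip·ft.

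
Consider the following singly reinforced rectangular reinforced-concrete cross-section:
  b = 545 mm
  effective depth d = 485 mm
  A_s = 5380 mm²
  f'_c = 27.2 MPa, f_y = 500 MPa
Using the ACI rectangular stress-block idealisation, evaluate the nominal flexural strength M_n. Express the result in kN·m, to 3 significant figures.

M_n ≈ 1020 kN·m

T = A_s f_y = 5380 × 500 = 2690000 N = 2690 kN.
From C = T: a = T/(0.85 f'_c b) = 2690000/(0.85 × 27.2 × 545) = 213.49 mm.
M_n = T(d − a/2) = 2690 kN × (485 − 106.745) mm = 1017.51 kN·m.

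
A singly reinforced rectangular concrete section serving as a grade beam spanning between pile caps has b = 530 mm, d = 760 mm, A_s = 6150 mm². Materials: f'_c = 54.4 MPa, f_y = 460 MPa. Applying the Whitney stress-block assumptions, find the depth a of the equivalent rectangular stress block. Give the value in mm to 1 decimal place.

a ≈ 115.4 mm

T = A_s f_y = 6150 × 460 = 2829000 N = 2829 kN.
Setting C = 0.85 f'_c a b equal to T: a = 2829000/(0.85 × 54.4 × 530) = 115.4 mm.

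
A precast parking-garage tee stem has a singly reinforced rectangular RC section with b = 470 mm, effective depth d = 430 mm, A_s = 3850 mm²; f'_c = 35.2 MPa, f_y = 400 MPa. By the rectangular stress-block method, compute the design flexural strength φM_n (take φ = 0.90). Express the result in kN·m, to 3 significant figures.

T = A_s f_y = 3850 × 400 = 1540000 N = 1540 kN.
From C = T: a = T/(0.85 f'_c b) = 1540000/(0.85 × 35.2 × 470) = 109.51 mm.
M_n = T(d − a/2) = 1540 kN × (430 − 54.755) mm = 577.88 kN·m.
φM_n = 0.90 × 577.88 = 520.09 kN·m.

φM_n ≈ 520 kN·m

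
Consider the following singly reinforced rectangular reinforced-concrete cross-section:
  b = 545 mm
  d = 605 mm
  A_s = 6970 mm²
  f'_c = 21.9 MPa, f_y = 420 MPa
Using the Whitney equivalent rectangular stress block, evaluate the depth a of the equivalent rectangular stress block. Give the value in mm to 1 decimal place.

T = A_s f_y = 6970 × 420 = 2927400 N = 2927.4 kN.
Setting C = 0.85 f'_c a b equal to T: a = 2927400/(0.85 × 21.9 × 545) = 288.6 mm.

a ≈ 288.6 mm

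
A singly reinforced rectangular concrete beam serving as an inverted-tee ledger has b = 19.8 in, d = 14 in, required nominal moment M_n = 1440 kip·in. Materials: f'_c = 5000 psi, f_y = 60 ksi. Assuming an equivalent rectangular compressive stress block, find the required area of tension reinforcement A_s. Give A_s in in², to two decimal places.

A_s ≈ 1.80 in²

From M_n = 0.85 f'_c a b (d − a/2):
a = d − √(d² − 2M_n/(0.85 f'_c b)) = 14 − √(14² − 2 × 1440/(0.85 × 5 × 19.8)) = 1.281 in.
A_s = 0.85 f'_c a b / f_y = 0.85 × 5 × 1.281 × 19.8 / 60 = 1.797 in².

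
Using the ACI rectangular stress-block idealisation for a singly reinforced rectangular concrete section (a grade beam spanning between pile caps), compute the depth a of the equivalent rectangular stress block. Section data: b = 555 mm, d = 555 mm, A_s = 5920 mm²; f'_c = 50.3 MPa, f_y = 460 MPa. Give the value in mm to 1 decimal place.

a ≈ 114.8 mm

T = A_s f_y = 5920 × 460 = 2723200 N = 2723.2 kN.
Setting C = 0.85 f'_c a b equal to T: a = 2723200/(0.85 × 50.3 × 555) = 114.8 mm.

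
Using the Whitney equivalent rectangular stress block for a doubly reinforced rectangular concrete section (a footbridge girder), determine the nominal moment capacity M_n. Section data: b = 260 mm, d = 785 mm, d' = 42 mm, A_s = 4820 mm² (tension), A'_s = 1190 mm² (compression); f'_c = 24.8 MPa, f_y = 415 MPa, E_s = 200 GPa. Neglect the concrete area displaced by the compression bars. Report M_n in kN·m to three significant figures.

Assume both tension and compression steel yield.
Net tension couple steel: A_s − A'_s = 3630 mm².
a = (A_s − A'_s) f_y / (0.85 f'_c b) = 1506450/(0.85 × 24.8 × 260) = 274.86 mm.
c = a/β₁ = 274.86/0.85 = 323.36 mm; ε'_s = 0.003(c − d')/c = 0.0026 ≥ f_y/E_s = 0.0021, so compression steel does yield.
M_n = (A_s − A'_s) f_y (d − a/2) + A'_s f_y (d − d') = [1506450 × (785 − 137.43) + 493850 × (785 − 42)] × 10⁻⁶ = 975.53 + 366.93 = 1342.46 kN·m.

M_n ≈ 1340 kN·m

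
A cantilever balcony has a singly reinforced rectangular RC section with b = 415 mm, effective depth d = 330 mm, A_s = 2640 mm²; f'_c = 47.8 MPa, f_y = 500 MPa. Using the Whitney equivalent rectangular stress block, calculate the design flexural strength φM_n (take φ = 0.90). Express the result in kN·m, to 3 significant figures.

φM_n ≈ 346 kN·m

T = A_s f_y = 2640 × 500 = 1320000 N = 1320 kN.
From C = T: a = T/(0.85 f'_c b) = 1320000/(0.85 × 47.8 × 415) = 78.29 mm.
M_n = T(d − a/2) = 1320 kN × (330 − 39.145) mm = 383.93 kN·m.
φM_n = 0.90 × 383.93 = 345.54 kN·m.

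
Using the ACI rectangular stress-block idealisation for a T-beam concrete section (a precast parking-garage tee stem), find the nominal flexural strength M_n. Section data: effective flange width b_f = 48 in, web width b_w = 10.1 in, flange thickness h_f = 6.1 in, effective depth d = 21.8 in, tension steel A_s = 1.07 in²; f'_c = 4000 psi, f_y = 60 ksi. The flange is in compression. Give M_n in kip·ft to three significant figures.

Tension: T = A_s f_y = 1.07 × 60 = 64.2 kips.
Try a within the flange: a = T/(0.85 f'_c b_f) = 64.2/(0.85 × 4 × 48) = 0.393 in.
Since a = 0.393 ≤ h_f = 6.1 in, the stress block lies entirely in the flange; analyse as a rectangular beam of width b_f.
M_n = T(d − a/2) = 64.2 × (21.8 − 0.1965) = 1386.9 kip·in.
M_n = 1386.9/12 = 115.58 kip·ft.

M_n ≈ 116 kip·ft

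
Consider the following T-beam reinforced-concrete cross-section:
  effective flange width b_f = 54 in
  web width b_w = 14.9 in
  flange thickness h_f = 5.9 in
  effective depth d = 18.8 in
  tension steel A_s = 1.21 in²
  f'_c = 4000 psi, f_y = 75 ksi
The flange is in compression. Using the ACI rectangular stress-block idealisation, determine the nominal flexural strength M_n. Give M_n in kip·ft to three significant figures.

Tension: T = A_s f_y = 1.21 × 75 = 90.75 kips.
Try a within the flange: a = T/(0.85 f'_c b_f) = 90.75/(0.85 × 4 × 54) = 0.494 in.
Since a = 0.494 ≤ h_f = 5.9 in, the stress block lies entirely in the flange; analyse as a rectangular beam of width b_f.
M_n = T(d − a/2) = 90.75 × (18.8 − 0.247) = 1683.7 kip·in.
M_n = 1683.7/12 = 140.31 kip·ft.

M_n ≈ 140 kip·ft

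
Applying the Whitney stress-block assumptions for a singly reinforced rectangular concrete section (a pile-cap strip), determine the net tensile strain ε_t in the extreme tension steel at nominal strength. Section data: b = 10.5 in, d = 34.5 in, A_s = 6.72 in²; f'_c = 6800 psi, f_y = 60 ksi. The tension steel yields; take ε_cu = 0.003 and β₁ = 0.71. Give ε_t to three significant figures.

a = A_s f_y/(0.85 f'_c b) = 6.644 in.
β₁ = 0.71, so c = a/β₁ = 6.644/0.71 = 9.358 in.
From the linear strain diagram with ε_cu = 0.003: ε_t = 0.003 (d − c)/c = 0.003 × (34.5 − 9.358)/9.358 = 0.00806.
Since ε_t ≥ 0.005, the section is tension-controlled.

ε_t ≈ 0.00806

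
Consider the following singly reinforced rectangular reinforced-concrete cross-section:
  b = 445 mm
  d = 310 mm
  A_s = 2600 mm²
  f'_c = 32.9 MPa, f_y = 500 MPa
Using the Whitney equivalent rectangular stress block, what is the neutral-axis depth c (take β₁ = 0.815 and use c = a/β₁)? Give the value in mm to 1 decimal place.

c ≈ 128.2 mm

T = A_s f_y = 2600 × 500 = 1300000 N = 1300 kN.
Setting C = 0.85 f'_c a b equal to T: a = 1300000/(0.85 × 32.9 × 445) = 104.464 mm.
With β₁ = 0.815, c = a/β₁ = 104.464/0.815 = 128.2 mm.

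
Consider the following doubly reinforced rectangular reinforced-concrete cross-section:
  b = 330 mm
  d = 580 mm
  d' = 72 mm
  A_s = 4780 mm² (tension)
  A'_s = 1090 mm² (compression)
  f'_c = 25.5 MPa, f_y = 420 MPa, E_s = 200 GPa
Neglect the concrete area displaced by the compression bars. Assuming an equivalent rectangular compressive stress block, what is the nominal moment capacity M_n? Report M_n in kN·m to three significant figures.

Assume both tension and compression steel yield.
Net tension couple steel: A_s − A'_s = 3690 mm².
a = (A_s − A'_s) f_y / (0.85 f'_c b) = 1549800/(0.85 × 25.5 × 330) = 216.67 mm.
c = a/β₁ = 216.67/0.85 = 254.91 mm; ε'_s = 0.003(c − d')/c = 0.0022 ≥ f_y/E_s = 0.0021, so compression steel does yield.
M_n = (A_s − A'_s) f_y (d − a/2) + A'_s f_y (d − d') = [1549800 × (580 − 108.335) + 457800 × (580 − 72)] × 10⁻⁶ = 730.99 + 232.56 = 963.55 kN·m.

M_n ≈ 964 kN·m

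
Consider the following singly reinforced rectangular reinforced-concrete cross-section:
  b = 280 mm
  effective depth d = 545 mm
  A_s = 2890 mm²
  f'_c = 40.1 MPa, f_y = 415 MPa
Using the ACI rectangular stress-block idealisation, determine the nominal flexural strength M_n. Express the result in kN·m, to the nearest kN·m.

T = A_s f_y = 2890 × 415 = 1199350 N = 1199.35 kN.
From C = T: a = T/(0.85 f'_c b) = 1199350/(0.85 × 40.1 × 280) = 125.67 mm.
M_n = T(d − a/2) = 1199.35 kN × (545 − 62.835) mm = 578.28 kN·m.

M_n ≈ 578 kN·m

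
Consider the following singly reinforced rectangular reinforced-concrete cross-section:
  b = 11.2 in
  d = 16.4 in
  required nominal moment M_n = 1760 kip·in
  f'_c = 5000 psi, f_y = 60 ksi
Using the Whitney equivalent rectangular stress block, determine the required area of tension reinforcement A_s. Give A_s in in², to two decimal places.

From M_n = 0.85 f'_c a b (d − a/2):
a = d − √(d² − 2M_n/(0.85 f'_c b)) = 16.4 − √(16.4² − 2 × 1760/(0.85 × 5 × 11.2)) = 2.435 in.
A_s = 0.85 f'_c a b / f_y = 0.85 × 5 × 2.435 × 11.2 / 60 = 1.932 in².

A_s ≈ 1.93 in²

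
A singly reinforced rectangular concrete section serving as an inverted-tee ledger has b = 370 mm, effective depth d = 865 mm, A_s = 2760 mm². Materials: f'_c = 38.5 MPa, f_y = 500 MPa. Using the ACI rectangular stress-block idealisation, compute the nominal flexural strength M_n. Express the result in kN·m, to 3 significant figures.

M_n ≈ 1120 kN·m

T = A_s f_y = 2760 × 500 = 1380000 N = 1380 kN.
From C = T: a = T/(0.85 f'_c b) = 1380000/(0.85 × 38.5 × 370) = 113.97 mm.
M_n = T(d − a/2) = 1380 kN × (865 − 56.985) mm = 1115.06 kN·m.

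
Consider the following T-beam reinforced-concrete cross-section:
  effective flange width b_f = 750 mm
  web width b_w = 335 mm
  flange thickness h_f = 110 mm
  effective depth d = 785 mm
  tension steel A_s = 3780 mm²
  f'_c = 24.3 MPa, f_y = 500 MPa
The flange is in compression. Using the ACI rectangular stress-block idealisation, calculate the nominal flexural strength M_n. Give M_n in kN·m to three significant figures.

M_n ≈ 1370 kN·m

Tension: T = A_s f_y = 3780 × 500 = 1890000 N.
Try a within the flange: a = T/(0.85 f'_c b_f) = 1890000/(0.85 × 24.3 × 750) = 122.00 mm.
a = 122.00 > h_f = 110 mm: the block extends into the web. Split into flange-overhang and web parts.
C_f = 0.85 f'_c (b_f − b_w) h_f = 0.85 × 24.3 × (750 − 335) × 110 = 942901 N.
Remaining web compression depth: a_w = (T − C_f)/(0.85 f'_c b_w) = (1890000 − 942901)/(0.85 × 24.3 × 335) = 136.88 mm.
M_n = C_f(d − h_f/2) + (T − C_f)(d − a_w/2) = 942901 × (785 − 55) + 947099 × (785 − 68.44) = 688.32 + 678.65 = 1366.97 × 10⁶ N·mm.
M_n = 1366.97 kN·m.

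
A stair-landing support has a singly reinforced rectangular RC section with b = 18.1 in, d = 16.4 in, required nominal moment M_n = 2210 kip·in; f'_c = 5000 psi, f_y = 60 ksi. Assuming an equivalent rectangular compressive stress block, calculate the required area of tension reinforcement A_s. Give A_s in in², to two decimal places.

A_s ≈ 2.38 in²

From M_n = 0.85 f'_c a b (d − a/2):
a = d − √(d² − 2M_n/(0.85 f'_c b)) = 16.4 − √(16.4² − 2 × 2210/(0.85 × 5 × 18.1)) = 1.857 in.
A_s = 0.85 f'_c a b / f_y = 0.85 × 5 × 1.857 × 18.1 / 60 = 2.381 in².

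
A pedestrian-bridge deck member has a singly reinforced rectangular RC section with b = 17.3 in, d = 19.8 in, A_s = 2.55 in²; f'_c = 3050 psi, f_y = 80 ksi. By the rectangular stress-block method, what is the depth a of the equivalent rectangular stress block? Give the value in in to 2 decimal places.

T = A_s f_y = 2.55 × 80 = 204 kips.
a = T/(0.85 f'_c b) = 204/(0.85 × 3.05 × 17.3) = 4.55 in.

a ≈ 4.55 in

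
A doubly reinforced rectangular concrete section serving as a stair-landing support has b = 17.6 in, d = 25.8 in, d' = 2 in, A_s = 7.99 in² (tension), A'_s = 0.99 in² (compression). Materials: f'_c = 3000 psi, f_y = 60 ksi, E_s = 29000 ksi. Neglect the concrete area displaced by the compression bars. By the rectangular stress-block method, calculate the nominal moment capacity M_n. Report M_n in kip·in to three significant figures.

Assume both steels yield.
a = (A_s − A'_s) f_y/(0.85 f'_c b) = (7.99 − 0.99) × 60/(0.85 × 3 × 17.6) = 9.358 in.
c = a/β₁ = 9.358/0.85 = 11.009 in; ε'_s = 0.003(c − d')/c = 0.0025 ≥ ε_y = 0.0021, so the compression steel yields.
M_n = (A_s − A'_s) f_y (d − a/2) + A'_s f_y (d − d') = 420 × (25.8 − 4.679) + 59.4 × (25.8 − 2) = 8870.8 + 1413.7 = 10284.5 kip·in.

M_n ≈ 10300 kip·in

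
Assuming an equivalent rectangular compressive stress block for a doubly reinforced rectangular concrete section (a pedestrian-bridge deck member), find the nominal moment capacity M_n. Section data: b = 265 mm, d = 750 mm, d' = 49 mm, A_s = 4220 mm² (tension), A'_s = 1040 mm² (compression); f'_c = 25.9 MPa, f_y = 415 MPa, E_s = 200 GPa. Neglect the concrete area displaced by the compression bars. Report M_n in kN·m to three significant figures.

Assume both tension and compression steel yield.
Net tension couple steel: A_s − A'_s = 3180 mm².
a = (A_s − A'_s) f_y / (0.85 f'_c b) = 1319700/(0.85 × 25.9 × 265) = 226.21 mm.
c = a/β₁ = 226.21/0.85 = 266.13 mm; ε'_s = 0.003(c − d')/c = 0.0024 ≥ f_y/E_s = 0.0021, so compression steel does yield.
M_n = (A_s − A'_s) f_y (d − a/2) + A'_s f_y (d − d') = [1319700 × (750 − 113.105) + 431600 × (750 − 49)] × 10⁻⁶ = 840.51 + 302.55 = 1143.06 kN·m.

M_n ≈ 1140 kN·m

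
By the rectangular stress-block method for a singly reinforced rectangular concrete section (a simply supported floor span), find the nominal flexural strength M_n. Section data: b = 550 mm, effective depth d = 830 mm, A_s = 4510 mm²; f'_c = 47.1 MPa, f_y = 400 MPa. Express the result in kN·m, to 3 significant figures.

M_n ≈ 1420 kN·m

T = A_s f_y = 4510 × 400 = 1804000 N = 1804 kN.
From C = T: a = T/(0.85 f'_c b) = 1804000/(0.85 × 47.1 × 550) = 81.93 mm.
M_n = T(d − a/2) = 1804 kN × (830 − 40.965) mm = 1423.42 kN·m.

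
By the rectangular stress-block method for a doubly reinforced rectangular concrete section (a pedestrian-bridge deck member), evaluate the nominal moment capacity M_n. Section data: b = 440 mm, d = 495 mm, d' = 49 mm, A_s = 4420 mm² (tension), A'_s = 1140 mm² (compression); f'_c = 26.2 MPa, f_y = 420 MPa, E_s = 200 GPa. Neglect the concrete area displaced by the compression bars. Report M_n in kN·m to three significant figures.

Assume both tension and compression steel yield.
Net tension couple steel: A_s − A'_s = 3280 mm².
a = (A_s − A'_s) f_y / (0.85 f'_c b) = 1377600/(0.85 × 26.2 × 440) = 140.59 mm.
c = a/β₁ = 140.59/0.85 = 165.40 mm; ε'_s = 0.003(c − d')/c = 0.0021 ≥ f_y/E_s = 0.0021, so compression steel does yield.
M_n = (A_s − A'_s) f_y (d − a/2) + A'_s f_y (d − d') = [1377600 × (495 − 70.295) + 478800 × (495 − 49)] × 10⁻⁶ = 585.07 + 213.54 = 798.61 kN·m.

M_n ≈ 799 kN·m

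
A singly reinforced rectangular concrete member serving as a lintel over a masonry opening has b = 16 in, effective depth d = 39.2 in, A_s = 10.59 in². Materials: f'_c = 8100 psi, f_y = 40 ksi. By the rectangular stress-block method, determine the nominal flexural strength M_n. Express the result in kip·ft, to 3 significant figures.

M_n ≈ 1320 kip·ft

T = A_s f_y = 10.59 × 40 = 423.6 kips.
a = T/(0.85 f'_c b) = 423.6/(0.85 × 8.1 × 16) = 3.845 in.
M_n = T(d − a/2) = 423.6 × (39.2 − 1.9225) = 15790.7 kip·in = 15790.7/12 = 1315.89 kip·ft.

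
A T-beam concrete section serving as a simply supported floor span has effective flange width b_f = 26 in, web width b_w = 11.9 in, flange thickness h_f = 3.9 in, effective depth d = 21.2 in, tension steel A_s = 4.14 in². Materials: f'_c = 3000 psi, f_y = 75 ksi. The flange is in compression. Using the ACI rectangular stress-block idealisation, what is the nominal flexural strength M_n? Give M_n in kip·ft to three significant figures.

Tension: T = A_s f_y = 4.14 × 75 = 310.5 kips.
Try a within the flange: a = T/(0.85 f'_c b_f) = 310.5/(0.85 × 3 × 26) = 4.683 in.
a = 4.683 > h_f = 3.9 in: the block extends into the web. Split into flange-overhang and web parts.
C_f = 0.85 f'_c (b_f − b_w) h_f = 0.85 × 3 × (26 − 11.9) × 3.9 = 140.2 kips.
Remaining web compression depth: a_w = (T − C_f)/(0.85 f'_c b_w) = (310.5 − 140.2)/(0.85 × 3 × 11.9) = 5.612 in.
M_n = C_f(d − h_f/2) + (T − C_f)(d − a_w/2) = 140.2 × (21.2 − 1.95) + 170.3 × (21.2 − 2.806) = 2698.9 + 3132.5 = 5831.4 kip·in.
M_n = 5831.4/12 = 485.95 kip·ft.

M_n ≈ 486 kip·ft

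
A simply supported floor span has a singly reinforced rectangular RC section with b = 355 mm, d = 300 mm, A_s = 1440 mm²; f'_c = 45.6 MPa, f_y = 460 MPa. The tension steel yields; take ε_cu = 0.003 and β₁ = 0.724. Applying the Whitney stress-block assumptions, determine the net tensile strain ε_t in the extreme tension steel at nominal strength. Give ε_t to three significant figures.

a = A_s f_y/(0.85 f'_c b) = 48.14 mm.
β₁ = 0.724, so c = a/β₁ = 48.14/0.724 = 66.49 mm.
From the linear strain diagram with ε_cu = 0.003: ε_t = 0.003 (d − c)/c = 0.003 × (300 − 66.49)/66.49 = 0.0105.
Since ε_t ≥ 0.005, the section is tension-controlled.

ε_t ≈ 0.0105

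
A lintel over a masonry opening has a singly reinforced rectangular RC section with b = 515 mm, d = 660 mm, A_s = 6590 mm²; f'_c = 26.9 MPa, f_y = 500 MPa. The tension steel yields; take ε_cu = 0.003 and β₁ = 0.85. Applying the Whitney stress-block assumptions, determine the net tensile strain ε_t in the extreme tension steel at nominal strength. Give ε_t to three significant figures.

ε_t ≈ 0.00301

a = A_s f_y/(0.85 f'_c b) = 279.82 mm.
β₁ = 0.85, so c = a/β₁ = 279.82/0.85 = 329.20 mm.
From the linear strain diagram with ε_cu = 0.003: ε_t = 0.003 (d − c)/c = 0.003 × (660 − 329.20)/329.20 = 0.00301.
ε_t < 0.004 — the section is over-reinforced for flexure under ACI limits.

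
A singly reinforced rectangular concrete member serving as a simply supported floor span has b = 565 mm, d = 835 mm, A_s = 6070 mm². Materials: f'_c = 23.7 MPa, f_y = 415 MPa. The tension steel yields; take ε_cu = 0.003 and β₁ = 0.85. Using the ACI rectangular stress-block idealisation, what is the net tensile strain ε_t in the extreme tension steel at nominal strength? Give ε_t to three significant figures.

a = A_s f_y/(0.85 f'_c b) = 221.32 mm.
β₁ = 0.85, so c = a/β₁ = 221.32/0.85 = 260.38 mm.
From the linear strain diagram with ε_cu = 0.003: ε_t = 0.003 (d − c)/c = 0.003 × (835 − 260.38)/260.38 = 0.00662.
Since ε_t ≥ 0.005, the section is tension-controlled.

ε_t ≈ 0.00662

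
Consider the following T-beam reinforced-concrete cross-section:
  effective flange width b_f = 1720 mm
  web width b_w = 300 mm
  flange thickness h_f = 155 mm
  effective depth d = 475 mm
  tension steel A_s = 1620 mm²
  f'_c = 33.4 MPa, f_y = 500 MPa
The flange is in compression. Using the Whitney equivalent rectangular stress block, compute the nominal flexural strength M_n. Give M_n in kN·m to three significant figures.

M_n ≈ 378 kN·m

Tension: T = A_s f_y = 1620 × 500 = 810000 N.
Try a within the flange: a = T/(0.85 f'_c b_f) = 810000/(0.85 × 33.4 × 1720) = 16.59 mm.
Since a = 16.59 ≤ h_f = 155 mm, the stress block lies entirely in the flange; analyse as a rectangular beam of width b_f.
M_n = T(d − a/2) = 810000 × (475 − 8.295) = 378.03 × 10⁶ N·mm.
M_n = 378.03 kN·m.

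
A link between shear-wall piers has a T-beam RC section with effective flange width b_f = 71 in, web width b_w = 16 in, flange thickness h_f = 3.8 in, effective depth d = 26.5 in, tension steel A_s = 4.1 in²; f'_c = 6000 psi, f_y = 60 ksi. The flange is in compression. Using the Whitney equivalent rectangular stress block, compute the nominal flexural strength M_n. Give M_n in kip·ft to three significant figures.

Tension: T = A_s f_y = 4.1 × 60 = 246 kips.
Try a within the flange: a = T/(0.85 f'_c b_f) = 246/(0.85 × 6 × 71) = 0.679 in.
Since a = 0.679 ≤ h_f = 3.8 in, the stress block lies entirely in the flange; analyse as a rectangular beam of width b_f.
M_n = T(d − a/2) = 246 × (26.5 − 0.3395) = 6435.5 kip·in.
M_n = 6435.5/12 = 536.29 kip·ft.

M_n ≈ 536 kip·ft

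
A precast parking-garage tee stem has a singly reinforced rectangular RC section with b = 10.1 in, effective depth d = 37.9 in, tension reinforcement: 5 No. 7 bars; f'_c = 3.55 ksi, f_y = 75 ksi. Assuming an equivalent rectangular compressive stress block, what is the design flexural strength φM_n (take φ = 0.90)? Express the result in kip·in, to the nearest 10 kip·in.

φM_n ≈ 6930 kip·in

A_s = 5 × 0.6 = 3 in².
T = A_s f_y = 3 × 75 = 225 kips.
a = T/(0.85 f'_c b) = 225/(0.85 × 3.55 × 10.1) = 7.383 in.
M_n = T(d − a/2) = 225 × (37.9 − 3.6915) = 7696.9 kip·in.
φM_n = 0.90 × 7696.9 = 6927.2 kip·in.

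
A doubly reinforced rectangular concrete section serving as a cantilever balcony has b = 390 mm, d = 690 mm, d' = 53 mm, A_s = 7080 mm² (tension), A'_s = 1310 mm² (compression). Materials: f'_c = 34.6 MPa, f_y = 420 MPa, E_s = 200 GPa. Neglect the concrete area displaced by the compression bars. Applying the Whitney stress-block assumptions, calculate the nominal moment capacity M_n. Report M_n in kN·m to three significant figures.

Assume both tension and compression steel yield.
Net tension couple steel: A_s − A'_s = 5770 mm².
a = (A_s − A'_s) f_y / (0.85 f'_c b) = 2423400/(0.85 × 34.6 × 390) = 211.28 mm.
c = a/β₁ = 211.28/0.803 = 263.11 mm; ε'_s = 0.003(c − d')/c = 0.0024 ≥ f_y/E_s = 0.0021, so compression steel does yield.
M_n = (A_s − A'_s) f_y (d − a/2) + A'_s f_y (d − d') = [2423400 × (690 − 105.64) + 550200 × (690 − 53)] × 10⁻⁶ = 1416.14 + 350.48 = 1766.62 kN·m.

M_n ≈ 1770 kN·m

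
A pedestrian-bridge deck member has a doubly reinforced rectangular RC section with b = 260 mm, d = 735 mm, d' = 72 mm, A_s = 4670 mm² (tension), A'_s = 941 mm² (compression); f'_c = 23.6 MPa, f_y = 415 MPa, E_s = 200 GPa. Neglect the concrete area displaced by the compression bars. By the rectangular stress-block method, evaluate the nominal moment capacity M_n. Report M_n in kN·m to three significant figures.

Assume both tension and compression steel yield.
Net tension couple steel: A_s − A'_s = 3729 mm².
a = (A_s − A'_s) f_y / (0.85 f'_c b) = 1547535/(0.85 × 23.6 × 260) = 296.71 mm.
c = a/β₁ = 296.71/0.85 = 349.07 mm; ε'_s = 0.003(c − d')/c = 0.0024 ≥ f_y/E_s = 0.0021, so compression steel does yield.
M_n = (A_s − A'_s) f_y (d − a/2) + A'_s f_y (d − d') = [1547535 × (735 − 148.355) + 390515 × (735 − 72)] × 10⁻⁶ = 907.85 + 258.91 = 1166.76 kN·m.

M_n ≈ 1170 kN·m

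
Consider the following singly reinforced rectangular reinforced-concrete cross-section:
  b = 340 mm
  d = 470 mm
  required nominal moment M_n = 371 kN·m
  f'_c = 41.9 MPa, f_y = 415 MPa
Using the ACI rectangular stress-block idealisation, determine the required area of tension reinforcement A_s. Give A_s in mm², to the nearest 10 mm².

With M_n = 0.85 f'_c a b (d − a/2), solve the quadratic for a:
a = d − √(d² − 2M_n/(0.85 f'_c b)) = 470 − √(470² − 2 × 371×10⁶/(0.85 × 41.9 × 340)) = 70.47 mm.
A_s = 0.85 f'_c a b / f_y = 0.85 × 41.9 × 70.47 × 340 / 415 = 2056.2 mm².

A_s ≈ 2060 mm²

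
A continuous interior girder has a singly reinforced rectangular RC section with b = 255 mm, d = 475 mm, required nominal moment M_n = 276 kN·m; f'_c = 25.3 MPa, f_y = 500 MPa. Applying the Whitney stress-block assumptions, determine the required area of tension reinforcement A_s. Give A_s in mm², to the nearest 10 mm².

With M_n = 0.85 f'_c a b (d − a/2), solve the quadratic for a:
a = d − √(d² − 2M_n/(0.85 f'_c b)) = 475 − √(475² − 2 × 276×10⁶/(0.85 × 25.3 × 255)) = 121.50 mm.
A_s = 0.85 f'_c a b / f_y = 0.85 × 25.3 × 121.50 × 255 / 500 = 1332.6 mm².

A_s ≈ 1330 mm²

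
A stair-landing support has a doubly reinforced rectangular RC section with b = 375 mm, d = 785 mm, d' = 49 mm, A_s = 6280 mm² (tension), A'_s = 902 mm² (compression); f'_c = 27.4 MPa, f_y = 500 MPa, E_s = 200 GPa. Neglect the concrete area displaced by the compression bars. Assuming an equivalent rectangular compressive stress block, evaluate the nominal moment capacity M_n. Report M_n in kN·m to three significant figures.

Assume both tension and compression steel yield.
Net tension couple steel: A_s − A'_s = 5378 mm².
a = (A_s − A'_s) f_y / (0.85 f'_c b) = 2689000/(0.85 × 27.4 × 375) = 307.89 mm.
c = a/β₁ = 307.89/0.85 = 362.22 mm; ε'_s = 0.003(c − d')/c = 0.0026 ≥ f_y/E_s = 0.0025, so compression steel does yield.
M_n = (A_s − A'_s) f_y (d − a/2) + A'_s f_y (d − d') = [2689000 × (785 − 153.945) + 451000 × (785 − 49)] × 10⁻⁶ = 1696.91 + 331.94 = 2028.85 kN·m.

M_n ≈ 2030 kN·m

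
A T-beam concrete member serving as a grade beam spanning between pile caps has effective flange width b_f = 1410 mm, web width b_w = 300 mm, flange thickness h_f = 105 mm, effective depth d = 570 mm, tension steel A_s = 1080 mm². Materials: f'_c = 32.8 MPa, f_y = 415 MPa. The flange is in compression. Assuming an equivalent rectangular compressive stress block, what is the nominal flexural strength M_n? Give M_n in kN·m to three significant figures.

Tension: T = A_s f_y = 1080 × 415 = 448200 N.
Try a within the flange: a = T/(0.85 f'_c b_f) = 448200/(0.85 × 32.8 × 1410) = 11.40 mm.
Since a = 11.40 ≤ h_f = 105 mm, the stress block lies entirely in the flange; analyse as a rectangular beam of width b_f.
M_n = T(d − a/2) = 448200 × (570 − 5.7) = 252.92 × 10⁶ N·mm.
M_n = 252.92 kN·m.

M_n ≈ 253 kN·m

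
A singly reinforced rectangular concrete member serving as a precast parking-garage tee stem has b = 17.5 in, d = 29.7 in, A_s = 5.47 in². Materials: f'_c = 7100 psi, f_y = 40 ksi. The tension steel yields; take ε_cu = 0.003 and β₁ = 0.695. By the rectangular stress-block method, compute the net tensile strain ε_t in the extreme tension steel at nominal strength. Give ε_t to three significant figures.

ε_t ≈ 0.0269

a = A_s f_y/(0.85 f'_c b) = 2.072 in.
β₁ = 0.695, so c = a/β₁ = 2.072/0.695 = 2.981 in.
From the linear strain diagram with ε_cu = 0.003: ε_t = 0.003 (d − c)/c = 0.003 × (29.7 − 2.981)/2.981 = 0.0269.
Since ε_t ≥ 0.005, the section is tension-controlled.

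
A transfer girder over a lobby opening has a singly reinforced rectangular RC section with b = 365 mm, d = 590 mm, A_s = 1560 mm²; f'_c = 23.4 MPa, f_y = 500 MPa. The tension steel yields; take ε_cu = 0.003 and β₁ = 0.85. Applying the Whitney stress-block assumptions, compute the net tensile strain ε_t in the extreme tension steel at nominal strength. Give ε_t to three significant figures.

a = A_s f_y/(0.85 f'_c b) = 107.44 mm.
β₁ = 0.85, so c = a/β₁ = 107.44/0.85 = 126.40 mm.
From the linear strain diagram with ε_cu = 0.003: ε_t = 0.003 (d − c)/c = 0.003 × (590 − 126.40)/126.40 = 0.0110.
Since ε_t ≥ 0.005, the section is tension-controlled.

ε_t ≈ 0.0110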